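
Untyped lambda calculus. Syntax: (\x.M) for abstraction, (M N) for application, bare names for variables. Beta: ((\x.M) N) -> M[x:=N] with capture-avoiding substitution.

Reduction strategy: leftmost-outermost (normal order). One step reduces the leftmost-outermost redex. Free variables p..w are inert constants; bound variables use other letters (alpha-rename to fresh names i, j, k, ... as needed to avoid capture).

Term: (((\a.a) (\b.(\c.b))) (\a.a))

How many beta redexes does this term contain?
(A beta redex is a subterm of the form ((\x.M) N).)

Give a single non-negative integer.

Answer: 1

Derivation:
Term: (((\a.a) (\b.(\c.b))) (\a.a))
  Redex: ((\a.a) (\b.(\c.b)))
Total redexes: 1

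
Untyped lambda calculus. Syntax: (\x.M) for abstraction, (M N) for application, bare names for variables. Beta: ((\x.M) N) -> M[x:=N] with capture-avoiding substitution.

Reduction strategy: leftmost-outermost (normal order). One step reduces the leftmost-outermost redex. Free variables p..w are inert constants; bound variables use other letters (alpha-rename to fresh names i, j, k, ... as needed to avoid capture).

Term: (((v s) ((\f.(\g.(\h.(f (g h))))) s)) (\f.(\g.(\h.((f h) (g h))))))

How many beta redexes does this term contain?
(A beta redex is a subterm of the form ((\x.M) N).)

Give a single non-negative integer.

Answer: 1

Derivation:
Term: (((v s) ((\f.(\g.(\h.(f (g h))))) s)) (\f.(\g.(\h.((f h) (g h))))))
  Redex: ((\f.(\g.(\h.(f (g h))))) s)
Total redexes: 1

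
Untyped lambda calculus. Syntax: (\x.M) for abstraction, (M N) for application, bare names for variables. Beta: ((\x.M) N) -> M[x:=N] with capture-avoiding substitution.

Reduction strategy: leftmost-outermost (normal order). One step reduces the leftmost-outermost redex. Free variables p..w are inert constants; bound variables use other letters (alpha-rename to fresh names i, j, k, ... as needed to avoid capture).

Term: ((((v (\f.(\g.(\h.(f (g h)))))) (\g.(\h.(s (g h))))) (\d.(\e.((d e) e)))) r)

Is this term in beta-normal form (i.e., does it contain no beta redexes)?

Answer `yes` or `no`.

Answer: yes

Derivation:
Term: ((((v (\f.(\g.(\h.(f (g h)))))) (\g.(\h.(s (g h))))) (\d.(\e.((d e) e)))) r)
No beta redexes found.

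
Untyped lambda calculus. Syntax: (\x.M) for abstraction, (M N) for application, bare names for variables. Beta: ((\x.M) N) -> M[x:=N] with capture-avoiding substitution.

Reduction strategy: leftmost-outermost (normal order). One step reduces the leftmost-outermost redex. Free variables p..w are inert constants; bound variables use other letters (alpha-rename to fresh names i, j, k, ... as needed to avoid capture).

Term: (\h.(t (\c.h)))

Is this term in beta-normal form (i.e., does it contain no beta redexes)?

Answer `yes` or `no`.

Answer: yes

Derivation:
Term: (\h.(t (\c.h)))
No beta redexes found.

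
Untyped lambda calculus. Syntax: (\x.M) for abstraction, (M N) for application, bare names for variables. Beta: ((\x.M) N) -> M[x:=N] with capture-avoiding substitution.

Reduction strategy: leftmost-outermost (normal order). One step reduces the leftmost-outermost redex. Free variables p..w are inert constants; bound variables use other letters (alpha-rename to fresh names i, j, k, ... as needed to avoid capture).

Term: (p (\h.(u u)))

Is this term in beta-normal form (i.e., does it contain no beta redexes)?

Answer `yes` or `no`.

Answer: yes

Derivation:
Term: (p (\h.(u u)))
No beta redexes found.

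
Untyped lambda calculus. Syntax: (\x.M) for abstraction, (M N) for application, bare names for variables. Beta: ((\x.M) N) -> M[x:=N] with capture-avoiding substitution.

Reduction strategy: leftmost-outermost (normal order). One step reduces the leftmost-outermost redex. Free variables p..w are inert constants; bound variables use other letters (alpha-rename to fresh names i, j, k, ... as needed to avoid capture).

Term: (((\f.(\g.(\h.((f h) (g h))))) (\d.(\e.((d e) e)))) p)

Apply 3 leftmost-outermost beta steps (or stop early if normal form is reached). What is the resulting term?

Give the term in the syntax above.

Step 0: (((\f.(\g.(\h.((f h) (g h))))) (\d.(\e.((d e) e)))) p)
Step 1: ((\g.(\h.(((\d.(\e.((d e) e))) h) (g h)))) p)
Step 2: (\h.(((\d.(\e.((d e) e))) h) (p h)))
Step 3: (\h.((\e.((h e) e)) (p h)))

Answer: (\h.((\e.((h e) e)) (p h)))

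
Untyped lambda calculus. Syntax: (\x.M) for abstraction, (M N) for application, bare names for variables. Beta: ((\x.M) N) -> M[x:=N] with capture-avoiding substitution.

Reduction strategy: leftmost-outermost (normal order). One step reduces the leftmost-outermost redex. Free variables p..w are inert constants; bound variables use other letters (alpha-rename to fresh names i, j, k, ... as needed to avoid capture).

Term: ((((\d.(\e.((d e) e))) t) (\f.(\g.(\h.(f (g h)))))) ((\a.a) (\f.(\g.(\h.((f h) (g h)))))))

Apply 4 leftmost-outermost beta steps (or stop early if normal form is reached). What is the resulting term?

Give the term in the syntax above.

Answer: (((t (\f.(\g.(\h.(f (g h)))))) (\f.(\g.(\h.(f (g h)))))) (\f.(\g.(\h.((f h) (g h))))))

Derivation:
Step 0: ((((\d.(\e.((d e) e))) t) (\f.(\g.(\h.(f (g h)))))) ((\a.a) (\f.(\g.(\h.((f h) (g h)))))))
Step 1: (((\e.((t e) e)) (\f.(\g.(\h.(f (g h)))))) ((\a.a) (\f.(\g.(\h.((f h) (g h)))))))
Step 2: (((t (\f.(\g.(\h.(f (g h)))))) (\f.(\g.(\h.(f (g h)))))) ((\a.a) (\f.(\g.(\h.((f h) (g h)))))))
Step 3: (((t (\f.(\g.(\h.(f (g h)))))) (\f.(\g.(\h.(f (g h)))))) (\f.(\g.(\h.((f h) (g h))))))
Step 4: (normal form reached)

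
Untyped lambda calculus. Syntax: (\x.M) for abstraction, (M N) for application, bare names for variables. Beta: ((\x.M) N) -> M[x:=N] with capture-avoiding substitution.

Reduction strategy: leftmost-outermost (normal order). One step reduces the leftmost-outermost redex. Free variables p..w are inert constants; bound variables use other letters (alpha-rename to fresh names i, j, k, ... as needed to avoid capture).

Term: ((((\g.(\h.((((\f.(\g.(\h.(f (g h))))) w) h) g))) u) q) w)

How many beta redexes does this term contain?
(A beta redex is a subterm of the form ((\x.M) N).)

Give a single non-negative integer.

Answer: 2

Derivation:
Term: ((((\g.(\h.((((\f.(\g.(\h.(f (g h))))) w) h) g))) u) q) w)
  Redex: ((\g.(\h.((((\f.(\g.(\h.(f (g h))))) w) h) g))) u)
  Redex: ((\f.(\g.(\h.(f (g h))))) w)
Total redexes: 2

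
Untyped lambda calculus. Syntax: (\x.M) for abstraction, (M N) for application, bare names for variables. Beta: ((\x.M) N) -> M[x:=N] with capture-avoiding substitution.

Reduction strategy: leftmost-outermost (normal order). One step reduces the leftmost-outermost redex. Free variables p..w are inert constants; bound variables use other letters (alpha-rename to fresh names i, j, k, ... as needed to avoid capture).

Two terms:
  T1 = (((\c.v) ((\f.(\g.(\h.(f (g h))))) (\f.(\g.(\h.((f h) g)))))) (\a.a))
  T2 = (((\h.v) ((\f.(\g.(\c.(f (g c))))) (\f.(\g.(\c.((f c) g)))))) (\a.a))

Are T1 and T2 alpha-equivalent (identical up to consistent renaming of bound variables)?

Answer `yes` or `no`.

Term 1: (((\c.v) ((\f.(\g.(\h.(f (g h))))) (\f.(\g.(\h.((f h) g)))))) (\a.a))
Term 2: (((\h.v) ((\f.(\g.(\c.(f (g c))))) (\f.(\g.(\c.((f c) g)))))) (\a.a))
Alpha-equivalence: compare structure up to binder renaming.
Result: True

Answer: yes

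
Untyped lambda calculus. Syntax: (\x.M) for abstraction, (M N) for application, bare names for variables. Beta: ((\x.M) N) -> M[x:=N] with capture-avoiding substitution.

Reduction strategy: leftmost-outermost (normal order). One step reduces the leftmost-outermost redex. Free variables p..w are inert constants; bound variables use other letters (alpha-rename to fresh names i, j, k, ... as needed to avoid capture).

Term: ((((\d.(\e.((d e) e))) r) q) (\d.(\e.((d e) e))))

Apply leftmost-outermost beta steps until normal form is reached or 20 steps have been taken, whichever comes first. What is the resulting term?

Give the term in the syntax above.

Answer: (((r q) q) (\d.(\e.((d e) e))))

Derivation:
Step 0: ((((\d.(\e.((d e) e))) r) q) (\d.(\e.((d e) e))))
Step 1: (((\e.((r e) e)) q) (\d.(\e.((d e) e))))
Step 2: (((r q) q) (\d.(\e.((d e) e))))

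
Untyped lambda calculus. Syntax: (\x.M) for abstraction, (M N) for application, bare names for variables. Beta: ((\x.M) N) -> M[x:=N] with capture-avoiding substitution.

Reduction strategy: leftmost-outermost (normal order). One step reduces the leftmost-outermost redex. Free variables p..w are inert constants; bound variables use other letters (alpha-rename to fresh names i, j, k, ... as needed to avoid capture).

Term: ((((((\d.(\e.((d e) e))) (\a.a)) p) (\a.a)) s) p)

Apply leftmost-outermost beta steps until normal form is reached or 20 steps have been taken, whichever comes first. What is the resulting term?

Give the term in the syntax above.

Step 0: ((((((\d.(\e.((d e) e))) (\a.a)) p) (\a.a)) s) p)
Step 1: (((((\e.(((\a.a) e) e)) p) (\a.a)) s) p)
Step 2: ((((((\a.a) p) p) (\a.a)) s) p)
Step 3: ((((p p) (\a.a)) s) p)

Answer: ((((p p) (\a.a)) s) p)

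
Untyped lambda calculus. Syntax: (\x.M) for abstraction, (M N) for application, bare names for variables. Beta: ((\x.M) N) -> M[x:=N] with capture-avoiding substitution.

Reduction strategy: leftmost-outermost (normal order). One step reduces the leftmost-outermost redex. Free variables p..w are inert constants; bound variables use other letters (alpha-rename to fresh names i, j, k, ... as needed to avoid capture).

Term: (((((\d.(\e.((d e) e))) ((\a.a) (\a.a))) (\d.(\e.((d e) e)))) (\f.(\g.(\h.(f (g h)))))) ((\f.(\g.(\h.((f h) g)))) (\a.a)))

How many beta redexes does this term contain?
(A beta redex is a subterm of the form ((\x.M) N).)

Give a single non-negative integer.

Answer: 3

Derivation:
Term: (((((\d.(\e.((d e) e))) ((\a.a) (\a.a))) (\d.(\e.((d e) e)))) (\f.(\g.(\h.(f (g h)))))) ((\f.(\g.(\h.((f h) g)))) (\a.a)))
  Redex: ((\d.(\e.((d e) e))) ((\a.a) (\a.a)))
  Redex: ((\a.a) (\a.a))
  Redex: ((\f.(\g.(\h.((f h) g)))) (\a.a))
Total redexes: 3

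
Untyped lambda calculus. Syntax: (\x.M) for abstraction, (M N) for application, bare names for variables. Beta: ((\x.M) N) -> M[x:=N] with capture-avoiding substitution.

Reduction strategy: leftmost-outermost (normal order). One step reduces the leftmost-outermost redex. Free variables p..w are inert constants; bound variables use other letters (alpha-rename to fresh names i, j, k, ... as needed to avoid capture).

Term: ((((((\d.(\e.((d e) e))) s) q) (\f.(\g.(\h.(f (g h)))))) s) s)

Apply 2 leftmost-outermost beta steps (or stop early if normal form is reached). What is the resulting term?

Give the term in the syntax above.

Step 0: ((((((\d.(\e.((d e) e))) s) q) (\f.(\g.(\h.(f (g h)))))) s) s)
Step 1: (((((\e.((s e) e)) q) (\f.(\g.(\h.(f (g h)))))) s) s)
Step 2: (((((s q) q) (\f.(\g.(\h.(f (g h)))))) s) s)

Answer: (((((s q) q) (\f.(\g.(\h.(f (g h)))))) s) s)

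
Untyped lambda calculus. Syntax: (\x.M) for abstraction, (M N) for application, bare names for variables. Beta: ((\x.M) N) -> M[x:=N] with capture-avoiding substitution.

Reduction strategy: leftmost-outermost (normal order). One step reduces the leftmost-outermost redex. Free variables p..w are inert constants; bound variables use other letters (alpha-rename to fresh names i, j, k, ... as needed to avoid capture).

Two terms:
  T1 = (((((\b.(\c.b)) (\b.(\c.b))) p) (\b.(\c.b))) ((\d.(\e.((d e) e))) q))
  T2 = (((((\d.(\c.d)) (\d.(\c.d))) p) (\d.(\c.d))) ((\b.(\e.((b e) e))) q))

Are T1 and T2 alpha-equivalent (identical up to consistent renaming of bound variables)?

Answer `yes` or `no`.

Term 1: (((((\b.(\c.b)) (\b.(\c.b))) p) (\b.(\c.b))) ((\d.(\e.((d e) e))) q))
Term 2: (((((\d.(\c.d)) (\d.(\c.d))) p) (\d.(\c.d))) ((\b.(\e.((b e) e))) q))
Alpha-equivalence: compare structure up to binder renaming.
Result: True

Answer: yes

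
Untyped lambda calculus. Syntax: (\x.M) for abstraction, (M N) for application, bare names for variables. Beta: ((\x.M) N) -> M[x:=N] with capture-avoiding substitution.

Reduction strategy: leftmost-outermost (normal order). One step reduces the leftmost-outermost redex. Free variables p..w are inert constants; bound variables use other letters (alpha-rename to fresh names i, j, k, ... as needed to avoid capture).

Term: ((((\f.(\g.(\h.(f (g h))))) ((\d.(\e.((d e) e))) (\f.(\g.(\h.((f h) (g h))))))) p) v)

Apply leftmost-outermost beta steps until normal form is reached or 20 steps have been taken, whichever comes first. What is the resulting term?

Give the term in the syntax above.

Answer: (\h.(((p v) h) ((p v) h)))

Derivation:
Step 0: ((((\f.(\g.(\h.(f (g h))))) ((\d.(\e.((d e) e))) (\f.(\g.(\h.((f h) (g h))))))) p) v)
Step 1: (((\g.(\h.(((\d.(\e.((d e) e))) (\f.(\g.(\h.((f h) (g h)))))) (g h)))) p) v)
Step 2: ((\h.(((\d.(\e.((d e) e))) (\f.(\g.(\h.((f h) (g h)))))) (p h))) v)
Step 3: (((\d.(\e.((d e) e))) (\f.(\g.(\h.((f h) (g h)))))) (p v))
Step 4: ((\e.(((\f.(\g.(\h.((f h) (g h))))) e) e)) (p v))
Step 5: (((\f.(\g.(\h.((f h) (g h))))) (p v)) (p v))
Step 6: ((\g.(\h.(((p v) h) (g h)))) (p v))
Step 7: (\h.(((p v) h) ((p v) h)))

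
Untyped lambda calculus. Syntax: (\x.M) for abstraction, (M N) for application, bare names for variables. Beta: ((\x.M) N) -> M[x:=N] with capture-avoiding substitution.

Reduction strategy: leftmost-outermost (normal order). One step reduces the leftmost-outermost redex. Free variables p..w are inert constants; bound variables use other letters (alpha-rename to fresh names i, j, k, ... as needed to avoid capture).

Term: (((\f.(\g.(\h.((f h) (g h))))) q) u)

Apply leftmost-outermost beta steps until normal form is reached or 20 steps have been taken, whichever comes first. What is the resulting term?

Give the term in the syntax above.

Step 0: (((\f.(\g.(\h.((f h) (g h))))) q) u)
Step 1: ((\g.(\h.((q h) (g h)))) u)
Step 2: (\h.((q h) (u h)))

Answer: (\h.((q h) (u h)))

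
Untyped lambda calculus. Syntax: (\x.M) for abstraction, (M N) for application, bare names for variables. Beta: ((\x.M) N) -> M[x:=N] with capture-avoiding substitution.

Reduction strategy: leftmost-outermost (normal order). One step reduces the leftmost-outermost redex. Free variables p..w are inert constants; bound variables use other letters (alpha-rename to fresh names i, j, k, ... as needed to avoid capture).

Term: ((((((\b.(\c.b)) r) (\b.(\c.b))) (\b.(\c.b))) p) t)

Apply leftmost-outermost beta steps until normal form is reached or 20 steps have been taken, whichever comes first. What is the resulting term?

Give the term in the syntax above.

Answer: (((r (\b.(\c.b))) p) t)

Derivation:
Step 0: ((((((\b.(\c.b)) r) (\b.(\c.b))) (\b.(\c.b))) p) t)
Step 1: (((((\c.r) (\b.(\c.b))) (\b.(\c.b))) p) t)
Step 2: (((r (\b.(\c.b))) p) t)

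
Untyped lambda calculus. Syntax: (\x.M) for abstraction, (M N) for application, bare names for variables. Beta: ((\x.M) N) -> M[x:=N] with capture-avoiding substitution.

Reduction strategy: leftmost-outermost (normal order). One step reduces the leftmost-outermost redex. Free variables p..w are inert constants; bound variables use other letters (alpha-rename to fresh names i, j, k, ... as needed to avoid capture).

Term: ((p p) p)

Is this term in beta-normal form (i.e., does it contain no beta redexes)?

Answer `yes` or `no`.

Term: ((p p) p)
No beta redexes found.

Answer: yes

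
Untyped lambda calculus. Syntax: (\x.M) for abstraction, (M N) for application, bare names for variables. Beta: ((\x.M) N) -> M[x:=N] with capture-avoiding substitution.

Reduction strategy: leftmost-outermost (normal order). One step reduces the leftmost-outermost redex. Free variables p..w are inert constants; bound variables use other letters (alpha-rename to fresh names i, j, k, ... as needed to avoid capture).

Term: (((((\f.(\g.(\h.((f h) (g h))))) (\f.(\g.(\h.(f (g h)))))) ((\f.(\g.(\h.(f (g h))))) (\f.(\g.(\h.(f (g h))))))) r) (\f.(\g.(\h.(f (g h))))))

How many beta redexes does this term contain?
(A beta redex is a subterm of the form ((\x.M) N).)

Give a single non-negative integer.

Term: (((((\f.(\g.(\h.((f h) (g h))))) (\f.(\g.(\h.(f (g h)))))) ((\f.(\g.(\h.(f (g h))))) (\f.(\g.(\h.(f (g h))))))) r) (\f.(\g.(\h.(f (g h))))))
  Redex: ((\f.(\g.(\h.((f h) (g h))))) (\f.(\g.(\h.(f (g h))))))
  Redex: ((\f.(\g.(\h.(f (g h))))) (\f.(\g.(\h.(f (g h))))))
Total redexes: 2

Answer: 2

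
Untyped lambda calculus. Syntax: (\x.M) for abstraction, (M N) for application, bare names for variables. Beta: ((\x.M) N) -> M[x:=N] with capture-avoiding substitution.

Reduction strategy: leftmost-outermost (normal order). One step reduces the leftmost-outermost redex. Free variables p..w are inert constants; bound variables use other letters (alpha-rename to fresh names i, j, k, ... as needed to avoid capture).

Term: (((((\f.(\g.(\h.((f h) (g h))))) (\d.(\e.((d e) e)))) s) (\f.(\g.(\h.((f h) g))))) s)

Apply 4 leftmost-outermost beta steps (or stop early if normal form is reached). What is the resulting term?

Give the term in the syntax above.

Step 0: (((((\f.(\g.(\h.((f h) (g h))))) (\d.(\e.((d e) e)))) s) (\f.(\g.(\h.((f h) g))))) s)
Step 1: ((((\g.(\h.(((\d.(\e.((d e) e))) h) (g h)))) s) (\f.(\g.(\h.((f h) g))))) s)
Step 2: (((\h.(((\d.(\e.((d e) e))) h) (s h))) (\f.(\g.(\h.((f h) g))))) s)
Step 3: ((((\d.(\e.((d e) e))) (\f.(\g.(\h.((f h) g))))) (s (\f.(\g.(\h.((f h) g)))))) s)
Step 4: (((\e.(((\f.(\g.(\h.((f h) g)))) e) e)) (s (\f.(\g.(\h.((f h) g)))))) s)

Answer: (((\e.(((\f.(\g.(\h.((f h) g)))) e) e)) (s (\f.(\g.(\h.((f h) g)))))) s)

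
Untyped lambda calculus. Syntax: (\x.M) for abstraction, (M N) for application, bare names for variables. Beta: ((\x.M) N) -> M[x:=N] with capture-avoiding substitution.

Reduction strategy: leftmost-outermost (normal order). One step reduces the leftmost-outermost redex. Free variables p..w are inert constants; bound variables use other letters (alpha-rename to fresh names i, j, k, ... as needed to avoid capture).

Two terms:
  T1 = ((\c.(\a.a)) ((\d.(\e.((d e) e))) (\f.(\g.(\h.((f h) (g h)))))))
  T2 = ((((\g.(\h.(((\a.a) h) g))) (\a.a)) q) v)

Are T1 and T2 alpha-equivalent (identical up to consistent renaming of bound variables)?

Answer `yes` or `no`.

Term 1: ((\c.(\a.a)) ((\d.(\e.((d e) e))) (\f.(\g.(\h.((f h) (g h)))))))
Term 2: ((((\g.(\h.(((\a.a) h) g))) (\a.a)) q) v)
Alpha-equivalence: compare structure up to binder renaming.
Result: False

Answer: no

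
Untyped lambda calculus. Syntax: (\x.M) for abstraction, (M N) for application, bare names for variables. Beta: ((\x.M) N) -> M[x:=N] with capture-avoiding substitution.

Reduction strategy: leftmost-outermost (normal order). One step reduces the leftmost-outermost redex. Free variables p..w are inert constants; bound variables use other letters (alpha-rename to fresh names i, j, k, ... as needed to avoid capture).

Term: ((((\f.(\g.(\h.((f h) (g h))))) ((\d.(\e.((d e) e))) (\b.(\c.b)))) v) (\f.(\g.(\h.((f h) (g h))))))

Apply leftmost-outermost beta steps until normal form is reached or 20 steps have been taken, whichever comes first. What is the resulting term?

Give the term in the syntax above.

Answer: (\g.(\h.(((v (\f.(\g.(\h.((f h) (g h)))))) h) (g h))))

Derivation:
Step 0: ((((\f.(\g.(\h.((f h) (g h))))) ((\d.(\e.((d e) e))) (\b.(\c.b)))) v) (\f.(\g.(\h.((f h) (g h))))))
Step 1: (((\g.(\h.((((\d.(\e.((d e) e))) (\b.(\c.b))) h) (g h)))) v) (\f.(\g.(\h.((f h) (g h))))))
Step 2: ((\h.((((\d.(\e.((d e) e))) (\b.(\c.b))) h) (v h))) (\f.(\g.(\h.((f h) (g h))))))
Step 3: ((((\d.(\e.((d e) e))) (\b.(\c.b))) (\f.(\g.(\h.((f h) (g h)))))) (v (\f.(\g.(\h.((f h) (g h)))))))
Step 4: (((\e.(((\b.(\c.b)) e) e)) (\f.(\g.(\h.((f h) (g h)))))) (v (\f.(\g.(\h.((f h) (g h)))))))
Step 5: ((((\b.(\c.b)) (\f.(\g.(\h.((f h) (g h)))))) (\f.(\g.(\h.((f h) (g h)))))) (v (\f.(\g.(\h.((f h) (g h)))))))
Step 6: (((\c.(\f.(\g.(\h.((f h) (g h)))))) (\f.(\g.(\h.((f h) (g h)))))) (v (\f.(\g.(\h.((f h) (g h)))))))
Step 7: ((\f.(\g.(\h.((f h) (g h))))) (v (\f.(\g.(\h.((f h) (g h)))))))
Step 8: (\g.(\h.(((v (\f.(\g.(\h.((f h) (g h)))))) h) (g h))))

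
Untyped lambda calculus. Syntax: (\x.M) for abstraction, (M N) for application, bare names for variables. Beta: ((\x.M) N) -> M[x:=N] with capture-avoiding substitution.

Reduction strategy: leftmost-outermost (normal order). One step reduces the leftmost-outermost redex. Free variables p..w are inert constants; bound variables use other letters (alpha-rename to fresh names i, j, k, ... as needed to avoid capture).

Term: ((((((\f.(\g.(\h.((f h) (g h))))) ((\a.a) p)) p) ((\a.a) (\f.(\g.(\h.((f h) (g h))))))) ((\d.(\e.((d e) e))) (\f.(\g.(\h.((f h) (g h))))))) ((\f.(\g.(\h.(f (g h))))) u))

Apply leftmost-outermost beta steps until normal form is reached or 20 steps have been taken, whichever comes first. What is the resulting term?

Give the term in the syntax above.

Step 0: ((((((\f.(\g.(\h.((f h) (g h))))) ((\a.a) p)) p) ((\a.a) (\f.(\g.(\h.((f h) (g h))))))) ((\d.(\e.((d e) e))) (\f.(\g.(\h.((f h) (g h))))))) ((\f.(\g.(\h.(f (g h))))) u))
Step 1: (((((\g.(\h.((((\a.a) p) h) (g h)))) p) ((\a.a) (\f.(\g.(\h.((f h) (g h))))))) ((\d.(\e.((d e) e))) (\f.(\g.(\h.((f h) (g h))))))) ((\f.(\g.(\h.(f (g h))))) u))
Step 2: ((((\h.((((\a.a) p) h) (p h))) ((\a.a) (\f.(\g.(\h.((f h) (g h))))))) ((\d.(\e.((d e) e))) (\f.(\g.(\h.((f h) (g h))))))) ((\f.(\g.(\h.(f (g h))))) u))
Step 3: ((((((\a.a) p) ((\a.a) (\f.(\g.(\h.((f h) (g h))))))) (p ((\a.a) (\f.(\g.(\h.((f h) (g h)))))))) ((\d.(\e.((d e) e))) (\f.(\g.(\h.((f h) (g h))))))) ((\f.(\g.(\h.(f (g h))))) u))
Step 4: ((((p ((\a.a) (\f.(\g.(\h.((f h) (g h))))))) (p ((\a.a) (\f.(\g.(\h.((f h) (g h)))))))) ((\d.(\e.((d e) e))) (\f.(\g.(\h.((f h) (g h))))))) ((\f.(\g.(\h.(f (g h))))) u))
Step 5: ((((p (\f.(\g.(\h.((f h) (g h)))))) (p ((\a.a) (\f.(\g.(\h.((f h) (g h)))))))) ((\d.(\e.((d e) e))) (\f.(\g.(\h.((f h) (g h))))))) ((\f.(\g.(\h.(f (g h))))) u))
Step 6: ((((p (\f.(\g.(\h.((f h) (g h)))))) (p (\f.(\g.(\h.((f h) (g h))))))) ((\d.(\e.((d e) e))) (\f.(\g.(\h.((f h) (g h))))))) ((\f.(\g.(\h.(f (g h))))) u))
Step 7: ((((p (\f.(\g.(\h.((f h) (g h)))))) (p (\f.(\g.(\h.((f h) (g h))))))) (\e.(((\f.(\g.(\h.((f h) (g h))))) e) e))) ((\f.(\g.(\h.(f (g h))))) u))
Step 8: ((((p (\f.(\g.(\h.((f h) (g h)))))) (p (\f.(\g.(\h.((f h) (g h))))))) (\e.((\g.(\h.((e h) (g h)))) e))) ((\f.(\g.(\h.(f (g h))))) u))
Step 9: ((((p (\f.(\g.(\h.((f h) (g h)))))) (p (\f.(\g.(\h.((f h) (g h))))))) (\e.(\h.((e h) (e h))))) ((\f.(\g.(\h.(f (g h))))) u))
Step 10: ((((p (\f.(\g.(\h.((f h) (g h)))))) (p (\f.(\g.(\h.((f h) (g h))))))) (\e.(\h.((e h) (e h))))) (\g.(\h.(u (g h)))))

Answer: ((((p (\f.(\g.(\h.((f h) (g h)))))) (p (\f.(\g.(\h.((f h) (g h))))))) (\e.(\h.((e h) (e h))))) (\g.(\h.(u (g h)))))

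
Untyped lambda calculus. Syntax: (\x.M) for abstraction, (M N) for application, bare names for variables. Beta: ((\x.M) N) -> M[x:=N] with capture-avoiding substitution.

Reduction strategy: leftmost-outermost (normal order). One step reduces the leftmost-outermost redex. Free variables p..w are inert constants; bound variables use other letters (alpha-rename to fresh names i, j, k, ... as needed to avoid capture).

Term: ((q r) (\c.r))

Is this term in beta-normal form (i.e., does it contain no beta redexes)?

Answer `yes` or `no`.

Answer: yes

Derivation:
Term: ((q r) (\c.r))
No beta redexes found.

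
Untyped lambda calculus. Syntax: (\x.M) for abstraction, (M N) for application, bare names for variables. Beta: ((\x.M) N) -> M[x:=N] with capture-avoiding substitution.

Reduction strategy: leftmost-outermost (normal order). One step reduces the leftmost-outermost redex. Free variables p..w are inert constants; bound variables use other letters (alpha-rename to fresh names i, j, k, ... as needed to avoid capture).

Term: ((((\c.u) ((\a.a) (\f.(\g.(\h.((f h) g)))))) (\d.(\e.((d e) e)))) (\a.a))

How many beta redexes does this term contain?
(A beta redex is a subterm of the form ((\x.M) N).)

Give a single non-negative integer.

Term: ((((\c.u) ((\a.a) (\f.(\g.(\h.((f h) g)))))) (\d.(\e.((d e) e)))) (\a.a))
  Redex: ((\c.u) ((\a.a) (\f.(\g.(\h.((f h) g))))))
  Redex: ((\a.a) (\f.(\g.(\h.((f h) g)))))
Total redexes: 2

Answer: 2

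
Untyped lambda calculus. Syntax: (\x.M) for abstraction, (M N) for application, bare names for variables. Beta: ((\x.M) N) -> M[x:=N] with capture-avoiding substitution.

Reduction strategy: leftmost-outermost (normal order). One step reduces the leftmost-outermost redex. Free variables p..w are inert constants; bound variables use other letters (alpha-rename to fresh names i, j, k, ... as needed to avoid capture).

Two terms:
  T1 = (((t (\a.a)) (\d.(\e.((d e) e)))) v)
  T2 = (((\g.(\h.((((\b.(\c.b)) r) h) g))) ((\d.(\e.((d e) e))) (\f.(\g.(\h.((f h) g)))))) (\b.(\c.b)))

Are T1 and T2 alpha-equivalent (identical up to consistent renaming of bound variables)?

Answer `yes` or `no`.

Answer: no

Derivation:
Term 1: (((t (\a.a)) (\d.(\e.((d e) e)))) v)
Term 2: (((\g.(\h.((((\b.(\c.b)) r) h) g))) ((\d.(\e.((d e) e))) (\f.(\g.(\h.((f h) g)))))) (\b.(\c.b)))
Alpha-equivalence: compare structure up to binder renaming.
Result: False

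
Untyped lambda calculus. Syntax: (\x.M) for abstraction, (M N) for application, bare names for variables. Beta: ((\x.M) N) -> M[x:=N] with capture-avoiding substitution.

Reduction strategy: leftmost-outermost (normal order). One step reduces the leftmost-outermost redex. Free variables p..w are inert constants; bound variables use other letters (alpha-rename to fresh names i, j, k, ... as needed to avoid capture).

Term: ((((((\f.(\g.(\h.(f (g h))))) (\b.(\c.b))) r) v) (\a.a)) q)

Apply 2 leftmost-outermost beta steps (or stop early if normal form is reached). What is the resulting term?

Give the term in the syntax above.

Answer: ((((\h.((\b.(\c.b)) (r h))) v) (\a.a)) q)

Derivation:
Step 0: ((((((\f.(\g.(\h.(f (g h))))) (\b.(\c.b))) r) v) (\a.a)) q)
Step 1: (((((\g.(\h.((\b.(\c.b)) (g h)))) r) v) (\a.a)) q)
Step 2: ((((\h.((\b.(\c.b)) (r h))) v) (\a.a)) q)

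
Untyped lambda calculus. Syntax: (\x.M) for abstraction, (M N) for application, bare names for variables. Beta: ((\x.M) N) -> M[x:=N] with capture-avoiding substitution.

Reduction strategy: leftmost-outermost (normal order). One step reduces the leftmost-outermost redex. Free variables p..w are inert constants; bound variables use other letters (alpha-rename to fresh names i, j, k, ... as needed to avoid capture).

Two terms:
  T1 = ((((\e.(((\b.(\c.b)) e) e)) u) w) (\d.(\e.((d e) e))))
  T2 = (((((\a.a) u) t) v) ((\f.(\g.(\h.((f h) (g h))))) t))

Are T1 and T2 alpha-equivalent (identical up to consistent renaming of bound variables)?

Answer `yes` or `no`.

Answer: no

Derivation:
Term 1: ((((\e.(((\b.(\c.b)) e) e)) u) w) (\d.(\e.((d e) e))))
Term 2: (((((\a.a) u) t) v) ((\f.(\g.(\h.((f h) (g h))))) t))
Alpha-equivalence: compare structure up to binder renaming.
Result: False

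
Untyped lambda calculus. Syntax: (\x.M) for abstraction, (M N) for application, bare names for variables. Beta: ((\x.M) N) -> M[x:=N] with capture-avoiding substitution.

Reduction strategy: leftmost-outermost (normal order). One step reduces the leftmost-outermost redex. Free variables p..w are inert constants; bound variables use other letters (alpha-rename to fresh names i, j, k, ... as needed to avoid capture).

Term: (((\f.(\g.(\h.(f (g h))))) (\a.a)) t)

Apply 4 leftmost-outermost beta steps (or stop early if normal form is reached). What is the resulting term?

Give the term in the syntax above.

Step 0: (((\f.(\g.(\h.(f (g h))))) (\a.a)) t)
Step 1: ((\g.(\h.((\a.a) (g h)))) t)
Step 2: (\h.((\a.a) (t h)))
Step 3: (\h.(t h))
Step 4: (normal form reached)

Answer: (\h.(t h))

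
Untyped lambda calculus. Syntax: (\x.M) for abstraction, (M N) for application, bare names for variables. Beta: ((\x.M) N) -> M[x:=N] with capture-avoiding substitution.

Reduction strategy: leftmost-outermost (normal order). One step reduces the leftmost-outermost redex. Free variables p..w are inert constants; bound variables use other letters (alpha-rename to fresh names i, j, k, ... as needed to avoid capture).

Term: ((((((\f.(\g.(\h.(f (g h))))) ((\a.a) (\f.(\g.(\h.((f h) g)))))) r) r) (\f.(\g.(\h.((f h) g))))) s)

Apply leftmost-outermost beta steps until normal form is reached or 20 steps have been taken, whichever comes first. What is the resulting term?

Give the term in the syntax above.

Step 0: ((((((\f.(\g.(\h.(f (g h))))) ((\a.a) (\f.(\g.(\h.((f h) g)))))) r) r) (\f.(\g.(\h.((f h) g))))) s)
Step 1: (((((\g.(\h.(((\a.a) (\f.(\g.(\h.((f h) g))))) (g h)))) r) r) (\f.(\g.(\h.((f h) g))))) s)
Step 2: ((((\h.(((\a.a) (\f.(\g.(\h.((f h) g))))) (r h))) r) (\f.(\g.(\h.((f h) g))))) s)
Step 3: (((((\a.a) (\f.(\g.(\h.((f h) g))))) (r r)) (\f.(\g.(\h.((f h) g))))) s)
Step 4: ((((\f.(\g.(\h.((f h) g)))) (r r)) (\f.(\g.(\h.((f h) g))))) s)
Step 5: (((\g.(\h.(((r r) h) g))) (\f.(\g.(\h.((f h) g))))) s)
Step 6: ((\h.(((r r) h) (\f.(\g.(\h.((f h) g)))))) s)
Step 7: (((r r) s) (\f.(\g.(\h.((f h) g)))))

Answer: (((r r) s) (\f.(\g.(\h.((f h) g)))))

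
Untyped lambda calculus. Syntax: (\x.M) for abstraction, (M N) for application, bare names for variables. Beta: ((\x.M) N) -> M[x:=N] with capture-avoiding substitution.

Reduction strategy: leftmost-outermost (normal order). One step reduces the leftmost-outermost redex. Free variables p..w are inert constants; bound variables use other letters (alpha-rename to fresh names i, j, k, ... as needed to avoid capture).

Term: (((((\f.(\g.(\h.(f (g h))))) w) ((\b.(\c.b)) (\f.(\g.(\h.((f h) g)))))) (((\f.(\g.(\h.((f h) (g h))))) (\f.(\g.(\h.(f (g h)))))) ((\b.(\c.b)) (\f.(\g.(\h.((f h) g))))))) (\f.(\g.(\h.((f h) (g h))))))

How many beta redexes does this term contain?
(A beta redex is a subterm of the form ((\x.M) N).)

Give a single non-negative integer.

Answer: 4

Derivation:
Term: (((((\f.(\g.(\h.(f (g h))))) w) ((\b.(\c.b)) (\f.(\g.(\h.((f h) g)))))) (((\f.(\g.(\h.((f h) (g h))))) (\f.(\g.(\h.(f (g h)))))) ((\b.(\c.b)) (\f.(\g.(\h.((f h) g))))))) (\f.(\g.(\h.((f h) (g h))))))
  Redex: ((\f.(\g.(\h.(f (g h))))) w)
  Redex: ((\b.(\c.b)) (\f.(\g.(\h.((f h) g)))))
  Redex: ((\f.(\g.(\h.((f h) (g h))))) (\f.(\g.(\h.(f (g h))))))
  Redex: ((\b.(\c.b)) (\f.(\g.(\h.((f h) g)))))
Total redexes: 4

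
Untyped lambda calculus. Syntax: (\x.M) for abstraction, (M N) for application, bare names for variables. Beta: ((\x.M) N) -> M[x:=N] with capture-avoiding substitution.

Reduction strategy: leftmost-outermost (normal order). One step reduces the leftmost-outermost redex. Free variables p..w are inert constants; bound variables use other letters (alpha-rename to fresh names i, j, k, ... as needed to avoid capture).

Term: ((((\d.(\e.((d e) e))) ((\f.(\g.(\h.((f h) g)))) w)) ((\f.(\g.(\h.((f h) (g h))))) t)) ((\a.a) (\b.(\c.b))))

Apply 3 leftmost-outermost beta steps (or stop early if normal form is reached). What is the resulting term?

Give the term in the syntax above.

Step 0: ((((\d.(\e.((d e) e))) ((\f.(\g.(\h.((f h) g)))) w)) ((\f.(\g.(\h.((f h) (g h))))) t)) ((\a.a) (\b.(\c.b))))
Step 1: (((\e.((((\f.(\g.(\h.((f h) g)))) w) e) e)) ((\f.(\g.(\h.((f h) (g h))))) t)) ((\a.a) (\b.(\c.b))))
Step 2: (((((\f.(\g.(\h.((f h) g)))) w) ((\f.(\g.(\h.((f h) (g h))))) t)) ((\f.(\g.(\h.((f h) (g h))))) t)) ((\a.a) (\b.(\c.b))))
Step 3: ((((\g.(\h.((w h) g))) ((\f.(\g.(\h.((f h) (g h))))) t)) ((\f.(\g.(\h.((f h) (g h))))) t)) ((\a.a) (\b.(\c.b))))

Answer: ((((\g.(\h.((w h) g))) ((\f.(\g.(\h.((f h) (g h))))) t)) ((\f.(\g.(\h.((f h) (g h))))) t)) ((\a.a) (\b.(\c.b))))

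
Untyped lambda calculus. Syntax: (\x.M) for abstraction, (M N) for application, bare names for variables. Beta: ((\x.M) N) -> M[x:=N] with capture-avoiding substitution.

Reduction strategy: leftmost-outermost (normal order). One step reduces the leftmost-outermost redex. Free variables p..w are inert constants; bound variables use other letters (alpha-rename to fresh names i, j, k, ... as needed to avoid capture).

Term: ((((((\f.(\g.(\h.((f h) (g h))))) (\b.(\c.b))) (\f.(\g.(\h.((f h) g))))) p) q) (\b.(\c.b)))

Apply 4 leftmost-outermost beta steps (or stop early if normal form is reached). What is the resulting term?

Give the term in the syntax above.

Answer: ((((\c.p) ((\f.(\g.(\h.((f h) g)))) p)) q) (\b.(\c.b)))

Derivation:
Step 0: ((((((\f.(\g.(\h.((f h) (g h))))) (\b.(\c.b))) (\f.(\g.(\h.((f h) g))))) p) q) (\b.(\c.b)))
Step 1: (((((\g.(\h.(((\b.(\c.b)) h) (g h)))) (\f.(\g.(\h.((f h) g))))) p) q) (\b.(\c.b)))
Step 2: ((((\h.(((\b.(\c.b)) h) ((\f.(\g.(\h.((f h) g)))) h))) p) q) (\b.(\c.b)))
Step 3: (((((\b.(\c.b)) p) ((\f.(\g.(\h.((f h) g)))) p)) q) (\b.(\c.b)))
Step 4: ((((\c.p) ((\f.(\g.(\h.((f h) g)))) p)) q) (\b.(\c.b)))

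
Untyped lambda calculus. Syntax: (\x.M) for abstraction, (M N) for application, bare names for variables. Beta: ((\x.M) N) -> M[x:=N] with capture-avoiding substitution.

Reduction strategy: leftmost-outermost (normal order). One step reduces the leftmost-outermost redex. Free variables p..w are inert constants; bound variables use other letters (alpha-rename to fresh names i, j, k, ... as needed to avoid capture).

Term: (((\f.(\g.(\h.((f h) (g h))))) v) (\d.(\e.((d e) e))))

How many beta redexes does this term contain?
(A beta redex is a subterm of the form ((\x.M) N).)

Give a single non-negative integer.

Term: (((\f.(\g.(\h.((f h) (g h))))) v) (\d.(\e.((d e) e))))
  Redex: ((\f.(\g.(\h.((f h) (g h))))) v)
Total redexes: 1

Answer: 1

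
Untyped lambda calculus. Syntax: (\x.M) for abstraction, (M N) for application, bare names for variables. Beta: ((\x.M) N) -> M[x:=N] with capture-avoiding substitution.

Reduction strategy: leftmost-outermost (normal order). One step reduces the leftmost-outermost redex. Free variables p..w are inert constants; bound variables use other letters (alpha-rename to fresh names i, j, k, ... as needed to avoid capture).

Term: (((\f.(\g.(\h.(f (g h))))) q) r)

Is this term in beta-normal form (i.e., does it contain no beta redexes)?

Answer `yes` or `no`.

Answer: no

Derivation:
Term: (((\f.(\g.(\h.(f (g h))))) q) r)
Found 1 beta redex(es).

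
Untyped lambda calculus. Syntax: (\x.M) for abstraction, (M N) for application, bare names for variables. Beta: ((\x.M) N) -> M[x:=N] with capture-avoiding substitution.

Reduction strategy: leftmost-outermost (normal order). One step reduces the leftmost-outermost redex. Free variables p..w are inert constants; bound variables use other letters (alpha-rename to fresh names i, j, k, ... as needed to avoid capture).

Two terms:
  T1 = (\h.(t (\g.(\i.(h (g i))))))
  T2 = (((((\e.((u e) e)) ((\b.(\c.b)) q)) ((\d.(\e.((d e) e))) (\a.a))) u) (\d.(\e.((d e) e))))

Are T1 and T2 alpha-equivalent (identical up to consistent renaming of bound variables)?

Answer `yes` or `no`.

Answer: no

Derivation:
Term 1: (\h.(t (\g.(\i.(h (g i))))))
Term 2: (((((\e.((u e) e)) ((\b.(\c.b)) q)) ((\d.(\e.((d e) e))) (\a.a))) u) (\d.(\e.((d e) e))))
Alpha-equivalence: compare structure up to binder renaming.
Result: False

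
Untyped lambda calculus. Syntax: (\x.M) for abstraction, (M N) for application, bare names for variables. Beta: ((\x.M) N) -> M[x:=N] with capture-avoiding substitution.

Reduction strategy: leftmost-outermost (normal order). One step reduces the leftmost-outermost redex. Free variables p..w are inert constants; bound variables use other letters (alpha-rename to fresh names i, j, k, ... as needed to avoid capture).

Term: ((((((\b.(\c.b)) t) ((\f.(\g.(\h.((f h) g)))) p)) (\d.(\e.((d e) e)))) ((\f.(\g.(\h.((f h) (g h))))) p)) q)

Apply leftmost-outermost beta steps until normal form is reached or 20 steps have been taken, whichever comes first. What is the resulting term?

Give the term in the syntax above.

Answer: (((t (\d.(\e.((d e) e)))) (\g.(\h.((p h) (g h))))) q)

Derivation:
Step 0: ((((((\b.(\c.b)) t) ((\f.(\g.(\h.((f h) g)))) p)) (\d.(\e.((d e) e)))) ((\f.(\g.(\h.((f h) (g h))))) p)) q)
Step 1: (((((\c.t) ((\f.(\g.(\h.((f h) g)))) p)) (\d.(\e.((d e) e)))) ((\f.(\g.(\h.((f h) (g h))))) p)) q)
Step 2: (((t (\d.(\e.((d e) e)))) ((\f.(\g.(\h.((f h) (g h))))) p)) q)
Step 3: (((t (\d.(\e.((d e) e)))) (\g.(\h.((p h) (g h))))) q)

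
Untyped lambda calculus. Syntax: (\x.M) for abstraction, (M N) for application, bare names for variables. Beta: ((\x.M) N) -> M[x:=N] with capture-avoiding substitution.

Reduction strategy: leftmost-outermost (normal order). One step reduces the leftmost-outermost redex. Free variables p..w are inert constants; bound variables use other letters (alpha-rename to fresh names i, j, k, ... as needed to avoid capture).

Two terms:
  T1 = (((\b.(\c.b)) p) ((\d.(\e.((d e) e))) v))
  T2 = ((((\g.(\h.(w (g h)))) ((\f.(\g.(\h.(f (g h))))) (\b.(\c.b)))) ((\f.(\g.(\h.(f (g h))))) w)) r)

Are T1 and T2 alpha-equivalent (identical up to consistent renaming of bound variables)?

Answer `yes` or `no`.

Answer: no

Derivation:
Term 1: (((\b.(\c.b)) p) ((\d.(\e.((d e) e))) v))
Term 2: ((((\g.(\h.(w (g h)))) ((\f.(\g.(\h.(f (g h))))) (\b.(\c.b)))) ((\f.(\g.(\h.(f (g h))))) w)) r)
Alpha-equivalence: compare structure up to binder renaming.
Result: False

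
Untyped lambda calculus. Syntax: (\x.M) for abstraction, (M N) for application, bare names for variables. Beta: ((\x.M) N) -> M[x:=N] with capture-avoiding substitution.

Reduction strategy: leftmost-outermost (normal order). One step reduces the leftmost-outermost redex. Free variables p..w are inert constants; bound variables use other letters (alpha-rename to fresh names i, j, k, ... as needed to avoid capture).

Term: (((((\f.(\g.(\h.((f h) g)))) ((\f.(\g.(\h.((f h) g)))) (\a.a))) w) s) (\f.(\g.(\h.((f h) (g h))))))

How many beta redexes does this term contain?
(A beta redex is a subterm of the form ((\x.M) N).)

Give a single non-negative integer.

Term: (((((\f.(\g.(\h.((f h) g)))) ((\f.(\g.(\h.((f h) g)))) (\a.a))) w) s) (\f.(\g.(\h.((f h) (g h))))))
  Redex: ((\f.(\g.(\h.((f h) g)))) ((\f.(\g.(\h.((f h) g)))) (\a.a)))
  Redex: ((\f.(\g.(\h.((f h) g)))) (\a.a))
Total redexes: 2

Answer: 2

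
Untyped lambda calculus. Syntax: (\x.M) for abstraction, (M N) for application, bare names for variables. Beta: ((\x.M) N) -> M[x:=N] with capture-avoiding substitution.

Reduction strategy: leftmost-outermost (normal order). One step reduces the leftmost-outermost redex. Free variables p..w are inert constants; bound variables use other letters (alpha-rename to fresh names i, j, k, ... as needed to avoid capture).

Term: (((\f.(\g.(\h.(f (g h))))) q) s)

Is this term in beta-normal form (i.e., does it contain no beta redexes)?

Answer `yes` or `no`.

Answer: no

Derivation:
Term: (((\f.(\g.(\h.(f (g h))))) q) s)
Found 1 beta redex(es).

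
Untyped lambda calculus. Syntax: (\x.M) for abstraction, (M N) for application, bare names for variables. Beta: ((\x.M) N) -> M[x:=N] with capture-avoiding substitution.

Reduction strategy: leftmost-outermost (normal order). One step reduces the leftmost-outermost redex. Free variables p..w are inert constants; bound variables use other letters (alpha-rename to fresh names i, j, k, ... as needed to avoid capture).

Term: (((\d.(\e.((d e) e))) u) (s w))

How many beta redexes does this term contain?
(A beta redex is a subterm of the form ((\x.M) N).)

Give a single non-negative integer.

Answer: 1

Derivation:
Term: (((\d.(\e.((d e) e))) u) (s w))
  Redex: ((\d.(\e.((d e) e))) u)
Total redexes: 1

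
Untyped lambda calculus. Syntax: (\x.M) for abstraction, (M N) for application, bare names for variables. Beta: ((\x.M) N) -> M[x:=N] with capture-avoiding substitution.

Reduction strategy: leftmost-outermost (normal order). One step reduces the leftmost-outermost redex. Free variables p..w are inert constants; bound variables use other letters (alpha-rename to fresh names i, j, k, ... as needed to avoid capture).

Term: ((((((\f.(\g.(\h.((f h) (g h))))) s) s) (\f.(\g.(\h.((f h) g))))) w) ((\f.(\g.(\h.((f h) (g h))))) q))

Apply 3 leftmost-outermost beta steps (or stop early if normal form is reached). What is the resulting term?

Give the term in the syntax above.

Answer: ((((s (\f.(\g.(\h.((f h) g))))) (s (\f.(\g.(\h.((f h) g)))))) w) ((\f.(\g.(\h.((f h) (g h))))) q))

Derivation:
Step 0: ((((((\f.(\g.(\h.((f h) (g h))))) s) s) (\f.(\g.(\h.((f h) g))))) w) ((\f.(\g.(\h.((f h) (g h))))) q))
Step 1: (((((\g.(\h.((s h) (g h)))) s) (\f.(\g.(\h.((f h) g))))) w) ((\f.(\g.(\h.((f h) (g h))))) q))
Step 2: ((((\h.((s h) (s h))) (\f.(\g.(\h.((f h) g))))) w) ((\f.(\g.(\h.((f h) (g h))))) q))
Step 3: ((((s (\f.(\g.(\h.((f h) g))))) (s (\f.(\g.(\h.((f h) g)))))) w) ((\f.(\g.(\h.((f h) (g h))))) q))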